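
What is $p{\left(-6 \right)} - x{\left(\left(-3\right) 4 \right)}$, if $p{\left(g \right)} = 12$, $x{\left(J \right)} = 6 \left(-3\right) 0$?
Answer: $12$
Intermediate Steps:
$x{\left(J \right)} = 0$ ($x{\left(J \right)} = \left(-18\right) 0 = 0$)
$p{\left(-6 \right)} - x{\left(\left(-3\right) 4 \right)} = 12 - 0 = 12 + 0 = 12$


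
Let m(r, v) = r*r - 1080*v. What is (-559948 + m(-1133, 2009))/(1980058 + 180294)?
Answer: -1445979/2160352 ≈ -0.66933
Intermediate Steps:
m(r, v) = r² - 1080*v
(-559948 + m(-1133, 2009))/(1980058 + 180294) = (-559948 + ((-1133)² - 1080*2009))/(1980058 + 180294) = (-559948 + (1283689 - 2169720))/2160352 = (-559948 - 886031)*(1/2160352) = -1445979*1/2160352 = -1445979/2160352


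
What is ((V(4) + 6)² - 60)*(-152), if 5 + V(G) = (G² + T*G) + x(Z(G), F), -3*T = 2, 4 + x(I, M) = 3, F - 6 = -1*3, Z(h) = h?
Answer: -161120/9 ≈ -17902.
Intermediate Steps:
F = 3 (F = 6 - 1*3 = 6 - 3 = 3)
x(I, M) = -1 (x(I, M) = -4 + 3 = -1)
T = -⅔ (T = -⅓*2 = -⅔ ≈ -0.66667)
V(G) = -6 + G² - 2*G/3 (V(G) = -5 + ((G² - 2*G/3) - 1) = -5 + (-1 + G² - 2*G/3) = -6 + G² - 2*G/3)
((V(4) + 6)² - 60)*(-152) = (((-6 + 4² - ⅔*4) + 6)² - 60)*(-152) = (((-6 + 16 - 8/3) + 6)² - 60)*(-152) = ((22/3 + 6)² - 60)*(-152) = ((40/3)² - 60)*(-152) = (1600/9 - 60)*(-152) = (1060/9)*(-152) = -161120/9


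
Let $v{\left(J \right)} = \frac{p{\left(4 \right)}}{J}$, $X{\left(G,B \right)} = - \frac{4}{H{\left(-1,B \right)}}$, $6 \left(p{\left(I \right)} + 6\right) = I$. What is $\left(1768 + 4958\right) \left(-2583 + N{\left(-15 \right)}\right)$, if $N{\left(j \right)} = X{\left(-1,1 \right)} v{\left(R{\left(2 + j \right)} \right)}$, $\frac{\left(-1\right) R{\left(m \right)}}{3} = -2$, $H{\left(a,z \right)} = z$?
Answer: $- \frac{52048030}{3} \approx -1.7349 \cdot 10^{7}$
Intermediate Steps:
$R{\left(m \right)} = 6$ ($R{\left(m \right)} = \left(-3\right) \left(-2\right) = 6$)
$p{\left(I \right)} = -6 + \frac{I}{6}$
$X{\left(G,B \right)} = - \frac{4}{B}$
$v{\left(J \right)} = - \frac{16}{3 J}$ ($v{\left(J \right)} = \frac{-6 + \frac{1}{6} \cdot 4}{J} = \frac{-6 + \frac{2}{3}}{J} = - \frac{16}{3 J}$)
$N{\left(j \right)} = \frac{32}{9}$ ($N{\left(j \right)} = - \frac{4}{1} \left(- \frac{16}{3 \cdot 6}\right) = \left(-4\right) 1 \left(\left(- \frac{16}{3}\right) \frac{1}{6}\right) = \left(-4\right) \left(- \frac{8}{9}\right) = \frac{32}{9}$)
$\left(1768 + 4958\right) \left(-2583 + N{\left(-15 \right)}\right) = \left(1768 + 4958\right) \left(-2583 + \frac{32}{9}\right) = 6726 \left(- \frac{23215}{9}\right) = - \frac{52048030}{3}$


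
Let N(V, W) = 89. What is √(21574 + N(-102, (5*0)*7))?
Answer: 3*√2407 ≈ 147.18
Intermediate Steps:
√(21574 + N(-102, (5*0)*7)) = √(21574 + 89) = √21663 = 3*√2407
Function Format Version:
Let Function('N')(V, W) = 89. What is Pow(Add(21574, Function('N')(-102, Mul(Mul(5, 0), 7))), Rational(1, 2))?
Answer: Mul(3, Pow(2407, Rational(1, 2))) ≈ 147.18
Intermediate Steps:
Pow(Add(21574, Function('N')(-102, Mul(Mul(5, 0), 7))), Rational(1, 2)) = Pow(Add(21574, 89), Rational(1, 2)) = Pow(21663, Rational(1, 2)) = Mul(3, Pow(2407, Rational(1, 2)))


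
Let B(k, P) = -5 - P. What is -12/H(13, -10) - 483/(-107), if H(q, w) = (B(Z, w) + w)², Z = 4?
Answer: 10791/2675 ≈ 4.0340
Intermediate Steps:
H(q, w) = 25 (H(q, w) = ((-5 - w) + w)² = (-5)² = 25)
-12/H(13, -10) - 483/(-107) = -12/25 - 483/(-107) = -12*1/25 - 483*(-1/107) = -12/25 + 483/107 = 10791/2675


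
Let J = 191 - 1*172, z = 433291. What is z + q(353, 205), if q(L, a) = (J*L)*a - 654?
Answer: 1807572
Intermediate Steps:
J = 19 (J = 191 - 172 = 19)
q(L, a) = -654 + 19*L*a (q(L, a) = (19*L)*a - 654 = 19*L*a - 654 = -654 + 19*L*a)
z + q(353, 205) = 433291 + (-654 + 19*353*205) = 433291 + (-654 + 1374935) = 433291 + 1374281 = 1807572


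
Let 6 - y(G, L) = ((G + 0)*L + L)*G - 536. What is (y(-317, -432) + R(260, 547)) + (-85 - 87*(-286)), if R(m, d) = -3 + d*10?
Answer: 43305110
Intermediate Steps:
y(G, L) = 542 - G*(L + G*L) (y(G, L) = 6 - (((G + 0)*L + L)*G - 536) = 6 - ((G*L + L)*G - 536) = 6 - ((L + G*L)*G - 536) = 6 - (G*(L + G*L) - 536) = 6 - (-536 + G*(L + G*L)) = 6 + (536 - G*(L + G*L)) = 542 - G*(L + G*L))
R(m, d) = -3 + 10*d
(y(-317, -432) + R(260, 547)) + (-85 - 87*(-286)) = ((542 - 1*(-317)*(-432) - 1*(-432)*(-317)**2) + (-3 + 10*547)) + (-85 - 87*(-286)) = ((542 - 136944 - 1*(-432)*100489) + (-3 + 5470)) + (-85 + 24882) = ((542 - 136944 + 43411248) + 5467) + 24797 = (43274846 + 5467) + 24797 = 43280313 + 24797 = 43305110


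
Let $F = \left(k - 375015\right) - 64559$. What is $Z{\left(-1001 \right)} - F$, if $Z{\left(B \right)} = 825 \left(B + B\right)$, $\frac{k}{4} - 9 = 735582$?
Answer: $-4154440$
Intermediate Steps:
$k = 2942364$ ($k = 36 + 4 \cdot 735582 = 36 + 2942328 = 2942364$)
$Z{\left(B \right)} = 1650 B$ ($Z{\left(B \right)} = 825 \cdot 2 B = 1650 B$)
$F = 2502790$ ($F = \left(2942364 - 375015\right) - 64559 = 2567349 - 64559 = 2502790$)
$Z{\left(-1001 \right)} - F = 1650 \left(-1001\right) - 2502790 = -1651650 - 2502790 = -4154440$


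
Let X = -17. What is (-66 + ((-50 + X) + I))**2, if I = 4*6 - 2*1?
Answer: 12321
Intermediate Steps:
I = 22 (I = 24 - 2 = 22)
(-66 + ((-50 + X) + I))**2 = (-66 + ((-50 - 17) + 22))**2 = (-66 + (-67 + 22))**2 = (-66 - 45)**2 = (-111)**2 = 12321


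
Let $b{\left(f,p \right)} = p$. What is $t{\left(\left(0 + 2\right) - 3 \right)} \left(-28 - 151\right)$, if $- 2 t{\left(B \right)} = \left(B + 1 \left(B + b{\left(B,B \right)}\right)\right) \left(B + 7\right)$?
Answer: $-1611$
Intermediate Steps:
$t{\left(B \right)} = - \frac{3 B \left(7 + B\right)}{2}$ ($t{\left(B \right)} = - \frac{\left(B + 1 \left(B + B\right)\right) \left(B + 7\right)}{2} = - \frac{\left(B + 1 \cdot 2 B\right) \left(7 + B\right)}{2} = - \frac{\left(B + 2 B\right) \left(7 + B\right)}{2} = - \frac{3 B \left(7 + B\right)}{2}$)
$t{\left(\left(0 + 2\right) - 3 \right)} \left(-28 - 151\right) = \frac{3 \left(\left(0 + 2\right) - 3\right) \left(-7 - \left(\left(0 + 2\right) - 3\right)\right)}{2} \left(-28 - 151\right) = \frac{3 \left(2 - 3\right) \left(-7 - \left(2 - 3\right)\right)}{2} \left(-179\right) = \frac{3}{2} \left(-1\right) \left(-7 - -1\right) \left(-179\right) = \frac{3}{2} \left(-1\right) \left(-7 + 1\right) \left(-179\right) = \frac{3}{2} \left(-1\right) \left(-6\right) \left(-179\right) = 9 \left(-179\right) = -1611$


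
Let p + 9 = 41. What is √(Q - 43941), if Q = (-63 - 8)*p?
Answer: I*√46213 ≈ 214.97*I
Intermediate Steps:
p = 32 (p = -9 + 41 = 32)
Q = -2272 (Q = (-63 - 8)*32 = -71*32 = -2272)
√(Q - 43941) = √(-2272 - 43941) = √(-46213) = I*√46213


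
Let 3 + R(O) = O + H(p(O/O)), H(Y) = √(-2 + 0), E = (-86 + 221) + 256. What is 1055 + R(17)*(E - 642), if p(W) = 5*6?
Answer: -2459 - 251*I*√2 ≈ -2459.0 - 354.97*I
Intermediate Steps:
p(W) = 30
E = 391 (E = 135 + 256 = 391)
H(Y) = I*√2 (H(Y) = √(-2) = I*√2)
R(O) = -3 + O + I*√2 (R(O) = -3 + (O + I*√2) = -3 + O + I*√2)
1055 + R(17)*(E - 642) = 1055 + (-3 + 17 + I*√2)*(391 - 642) = 1055 + (14 + I*√2)*(-251) = 1055 + (-3514 - 251*I*√2) = -2459 - 251*I*√2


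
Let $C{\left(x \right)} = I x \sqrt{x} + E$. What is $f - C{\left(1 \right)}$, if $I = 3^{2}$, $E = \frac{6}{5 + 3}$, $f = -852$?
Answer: $- \frac{3447}{4} \approx -861.75$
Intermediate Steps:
$E = \frac{3}{4}$ ($E = \frac{6}{8} = 6 \cdot \frac{1}{8} = \frac{3}{4} \approx 0.75$)
$I = 9$
$C{\left(x \right)} = \frac{3}{4} + 9 x^{\frac{3}{2}}$ ($C{\left(x \right)} = 9 x \sqrt{x} + \frac{3}{4} = 9 x^{\frac{3}{2}} + \frac{3}{4} = \frac{3}{4} + 9 x^{\frac{3}{2}}$)
$f - C{\left(1 \right)} = -852 - \left(\frac{3}{4} + 9 \cdot 1^{\frac{3}{2}}\right) = -852 - \left(\frac{3}{4} + 9 \cdot 1\right) = -852 - \left(\frac{3}{4} + 9\right) = -852 - \frac{39}{4} = - \frac{3447}{4}$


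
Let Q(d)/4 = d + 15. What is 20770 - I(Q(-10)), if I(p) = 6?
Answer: 20764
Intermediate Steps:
Q(d) = 60 + 4*d (Q(d) = 4*(d + 15) = 4*(15 + d) = 60 + 4*d)
20770 - I(Q(-10)) = 20770 - 1*6 = 20770 - 6 = 20764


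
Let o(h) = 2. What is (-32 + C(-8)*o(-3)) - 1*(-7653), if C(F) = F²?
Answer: 7749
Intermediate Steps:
(-32 + C(-8)*o(-3)) - 1*(-7653) = (-32 + (-8)²*2) - 1*(-7653) = (-32 + 64*2) + 7653 = (-32 + 128) + 7653 = 96 + 7653 = 7749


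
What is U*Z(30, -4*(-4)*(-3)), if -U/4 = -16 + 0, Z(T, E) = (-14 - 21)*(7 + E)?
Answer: 91840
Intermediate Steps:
Z(T, E) = -245 - 35*E (Z(T, E) = -35*(7 + E) = -245 - 35*E)
U = 64 (U = -4*(-16 + 0) = -4*(-16) = 64)
U*Z(30, -4*(-4)*(-3)) = 64*(-245 - 35*(-4*(-4))*(-3)) = 64*(-245 - 560*(-3)) = 64*(-245 - 35*(-48)) = 64*(-245 + 1680) = 64*1435 = 91840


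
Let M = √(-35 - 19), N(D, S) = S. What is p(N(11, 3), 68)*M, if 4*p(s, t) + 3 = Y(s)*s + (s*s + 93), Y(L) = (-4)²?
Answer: 441*I*√6/4 ≈ 270.06*I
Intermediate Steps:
Y(L) = 16
p(s, t) = 45/2 + 4*s + s²/4 (p(s, t) = -¾ + (16*s + (s*s + 93))/4 = -¾ + (16*s + (s² + 93))/4 = -¾ + (16*s + (93 + s²))/4 = -¾ + (93 + s² + 16*s)/4 = -¾ + (93/4 + 4*s + s²/4) = 45/2 + 4*s + s²/4)
M = 3*I*√6 (M = √(-54) = 3*I*√6 ≈ 7.3485*I)
p(N(11, 3), 68)*M = (45/2 + 4*3 + (¼)*3²)*(3*I*√6) = (45/2 + 12 + (¼)*9)*(3*I*√6) = (45/2 + 12 + 9/4)*(3*I*√6) = 147*(3*I*√6)/4 = 441*I*√6/4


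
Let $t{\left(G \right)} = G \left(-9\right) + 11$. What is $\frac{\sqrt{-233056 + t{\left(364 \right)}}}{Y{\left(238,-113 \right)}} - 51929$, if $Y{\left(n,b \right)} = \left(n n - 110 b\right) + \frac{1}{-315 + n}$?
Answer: $-51929 + \frac{2233 i \sqrt{281}}{5318697} \approx -51929.0 + 0.0070378 i$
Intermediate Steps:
$Y{\left(n,b \right)} = n^{2} + \frac{1}{-315 + n} - 110 b$ ($Y{\left(n,b \right)} = \left(n^{2} - 110 b\right) + \frac{1}{-315 + n} = n^{2} + \frac{1}{-315 + n} - 110 b$)
$t{\left(G \right)} = 11 - 9 G$ ($t{\left(G \right)} = - 9 G + 11 = 11 - 9 G$)
$\frac{\sqrt{-233056 + t{\left(364 \right)}}}{Y{\left(238,-113 \right)}} - 51929 = \frac{\sqrt{-233056 + \left(11 - 3276\right)}}{\frac{1}{-315 + 238} \left(1 + 238^{3} - 315 \cdot 238^{2} + 34650 \left(-113\right) - \left(-12430\right) 238\right)} - 51929 = \frac{\sqrt{-233056 + \left(11 - 3276\right)}}{\frac{1}{-77} \left(1 + 13481272 - 17842860 - 3915450 + 2958340\right)} - 51929 = \frac{\sqrt{-233056 - 3265}}{\left(- \frac{1}{77}\right) \left(1 + 13481272 - 17842860 - 3915450 + 2958340\right)} - 51929 = \frac{\sqrt{-236321}}{\left(- \frac{1}{77}\right) \left(-5318697\right)} - 51929 = \frac{29 i \sqrt{281}}{\frac{5318697}{77}} - 51929 = 29 i \sqrt{281} \cdot \frac{77}{5318697} - 51929 = \frac{2233 i \sqrt{281}}{5318697} - 51929 = -51929 + \frac{2233 i \sqrt{281}}{5318697}$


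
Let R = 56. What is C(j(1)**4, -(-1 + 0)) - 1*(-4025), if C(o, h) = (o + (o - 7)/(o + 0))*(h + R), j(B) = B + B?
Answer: 79505/16 ≈ 4969.1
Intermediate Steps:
j(B) = 2*B
C(o, h) = (56 + h)*(o + (-7 + o)/o) (C(o, h) = (o + (o - 7)/(o + 0))*(h + 56) = (o + (-7 + o)/o)*(56 + h) = (56 + h)*(o + (-7 + o)/o))
C(j(1)**4, -(-1 + 0)) - 1*(-4025) = (-392 - (-7)*(-1 + 0) + (2*1)**4*(56 - (-1 + 0) + 56*(2*1)**4 + (-(-1 + 0))*(2*1)**4))/((2*1)**4) - 1*(-4025) = (-392 - (-7)*(-1) + 2**4*(56 - 1*(-1) + 56*2**4 - 1*(-1)*2**4))/(2**4) + 4025 = (-392 - 7*1 + 16*(56 + 1 + 56*16 + 1*16))/16 + 4025 = (-392 - 7 + 16*(56 + 1 + 896 + 16))/16 + 4025 = (-392 - 7 + 16*969)/16 + 4025 = (-392 - 7 + 15504)/16 + 4025 = (1/16)*15105 + 4025 = 15105/16 + 4025 = 79505/16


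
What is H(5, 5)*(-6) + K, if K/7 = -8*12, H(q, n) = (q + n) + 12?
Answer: -804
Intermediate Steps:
H(q, n) = 12 + n + q (H(q, n) = (n + q) + 12 = 12 + n + q)
K = -672 (K = 7*(-8*12) = 7*(-96) = -672)
H(5, 5)*(-6) + K = (12 + 5 + 5)*(-6) - 672 = 22*(-6) - 672 = -132 - 672 = -804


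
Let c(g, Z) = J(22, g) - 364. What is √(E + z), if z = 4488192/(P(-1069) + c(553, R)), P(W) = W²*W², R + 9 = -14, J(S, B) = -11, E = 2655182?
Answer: √1132024810451347017368763532286/652951351373 ≈ 1629.5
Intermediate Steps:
R = -23 (R = -9 - 14 = -23)
c(g, Z) = -375 (c(g, Z) = -11 - 364 = -375)
P(W) = W⁴
z = 2244096/652951351373 (z = 4488192/((-1069)⁴ - 375) = 4488192/(1305902703121 - 375) = 4488192/1305902702746 = 4488192*(1/1305902702746) = 2244096/652951351373 ≈ 3.4368e-6)
√(E + z) = √(2655182 + 2244096/652951351373) = √(1733704675043508982/652951351373) = √1132024810451347017368763532286/652951351373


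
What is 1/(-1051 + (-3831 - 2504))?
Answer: -1/7386 ≈ -0.00013539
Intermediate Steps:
1/(-1051 + (-3831 - 2504)) = 1/(-1051 - 6335) = 1/(-7386) = -1/7386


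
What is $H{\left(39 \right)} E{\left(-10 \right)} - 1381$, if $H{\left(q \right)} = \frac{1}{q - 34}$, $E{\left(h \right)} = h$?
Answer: $-1383$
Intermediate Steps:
$H{\left(q \right)} = \frac{1}{-34 + q}$
$H{\left(39 \right)} E{\left(-10 \right)} - 1381 = \frac{1}{-34 + 39} \left(-10\right) - 1381 = \frac{1}{5} \left(-10\right) - 1381 = -2 - 1381 = -1383$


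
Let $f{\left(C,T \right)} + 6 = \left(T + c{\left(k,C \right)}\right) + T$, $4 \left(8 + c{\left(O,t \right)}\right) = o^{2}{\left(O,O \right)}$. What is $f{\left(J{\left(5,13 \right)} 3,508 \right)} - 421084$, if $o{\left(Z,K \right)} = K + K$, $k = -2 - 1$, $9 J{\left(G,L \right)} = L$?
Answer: $-420073$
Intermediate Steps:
$J{\left(G,L \right)} = \frac{L}{9}$
$k = -3$
$o{\left(Z,K \right)} = 2 K$
$c{\left(O,t \right)} = -8 + O^{2}$ ($c{\left(O,t \right)} = -8 + \frac{\left(2 O\right)^{2}}{4} = -8 + \frac{4 O^{2}}{4} = -8 + O^{2}$)
$f{\left(C,T \right)} = -5 + 2 T$ ($f{\left(C,T \right)} = -6 + \left(\left(T - \left(8 - \left(-3\right)^{2}\right)\right) + T\right) = -6 + \left(\left(T + \left(-8 + 9\right)\right) + T\right) = -6 + \left(\left(T + 1\right) + T\right) = -6 + \left(\left(1 + T\right) + T\right) = -6 + \left(1 + 2 T\right) = -5 + 2 T$)
$f{\left(J{\left(5,13 \right)} 3,508 \right)} - 421084 = \left(-5 + 2 \cdot 508\right) - 421084 = \left(-5 + 1016\right) - 421084 = 1011 - 421084 = -420073$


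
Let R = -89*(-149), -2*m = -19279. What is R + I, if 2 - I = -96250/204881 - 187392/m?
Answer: 52466176021591/3949900799 ≈ 13283.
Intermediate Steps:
m = 19279/2 (m = -½*(-19279) = 19279/2 ≈ 9639.5)
R = 13261
I = 86541526052/3949900799 (I = 2 - (-96250/204881 - 187392/19279/2) = 2 - (-96250*1/204881 - 187392*2/19279) = 2 - (-96250/204881 - 374784/19279) = 2 - 1*(-78641724454/3949900799) = 2 + 78641724454/3949900799 = 86541526052/3949900799 ≈ 21.910)
R + I = 13261 + 86541526052/3949900799 = 52466176021591/3949900799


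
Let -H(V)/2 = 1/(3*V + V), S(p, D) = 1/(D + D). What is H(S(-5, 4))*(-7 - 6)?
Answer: 52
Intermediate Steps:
S(p, D) = 1/(2*D)
H(V) = -1/(2*V) (H(V) = -2/(3*V + V) = -2*1/(4*V) = -1/(2*V))
H(S(-5, 4))*(-7 - 6) = (-1/(2*((½)/4)))*(-7 - 6) = -1/(2*((½)*(¼)))*(-13) = -1/(2*⅛)*(-13) = -½*8*(-13) = -4*(-13) = 52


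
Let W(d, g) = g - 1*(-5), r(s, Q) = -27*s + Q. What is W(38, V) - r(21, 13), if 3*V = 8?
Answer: 1685/3 ≈ 561.67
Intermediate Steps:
V = 8/3 (V = (⅓)*8 = 8/3 ≈ 2.6667)
r(s, Q) = Q - 27*s
W(d, g) = 5 + g (W(d, g) = g + 5 = 5 + g)
W(38, V) - r(21, 13) = (5 + 8/3) - (13 - 27*21) = 23/3 - (13 - 567) = 23/3 - 1*(-554) = 23/3 + 554 = 1685/3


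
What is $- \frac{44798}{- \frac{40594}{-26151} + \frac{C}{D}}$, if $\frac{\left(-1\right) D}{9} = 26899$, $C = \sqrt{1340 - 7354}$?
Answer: $- \frac{154843706014952771601954}{5365478968752821785} - \frac{412041885746745501 i \sqrt{6014}}{5365478968752821785} \approx -28859.0 - 5.9555 i$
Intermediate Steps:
$C = i \sqrt{6014}$ ($C = \sqrt{-6014} = i \sqrt{6014} \approx 77.55 i$)
$D = -242091$ ($D = \left(-9\right) 26899 = -242091$)
$- \frac{44798}{- \frac{40594}{-26151} + \frac{C}{D}} = - \frac{44798}{- \frac{40594}{-26151} + \frac{i \sqrt{6014}}{-242091}} = - \frac{44798}{\left(-40594\right) \left(- \frac{1}{26151}\right) + i \sqrt{6014} \left(- \frac{1}{242091}\right)} = - \frac{44798}{\frac{40594}{26151} - \frac{i \sqrt{6014}}{242091}}$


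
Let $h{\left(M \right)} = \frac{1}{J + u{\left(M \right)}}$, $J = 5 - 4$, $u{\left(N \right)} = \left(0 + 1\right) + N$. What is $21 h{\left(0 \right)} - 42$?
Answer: $- \frac{63}{2} \approx -31.5$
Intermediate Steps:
$u{\left(N \right)} = 1 + N$
$J = 1$
$h{\left(M \right)} = \frac{1}{2 + M}$ ($h{\left(M \right)} = \frac{1}{1 + \left(1 + M\right)} = \frac{1}{2 + M}$)
$21 h{\left(0 \right)} - 42 = \frac{21}{2 + 0} - 42 = \frac{21}{2} - 42 = - \frac{63}{2}$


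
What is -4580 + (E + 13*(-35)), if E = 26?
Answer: -5009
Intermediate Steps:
-4580 + (E + 13*(-35)) = -4580 + (26 + 13*(-35)) = -4580 + (26 - 455) = -4580 - 429 = -5009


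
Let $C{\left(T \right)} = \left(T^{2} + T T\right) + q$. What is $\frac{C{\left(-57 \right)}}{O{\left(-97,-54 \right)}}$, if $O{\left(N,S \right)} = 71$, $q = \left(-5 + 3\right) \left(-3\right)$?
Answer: $\frac{6504}{71} \approx 91.606$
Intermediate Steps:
$q = 6$ ($q = \left(-2\right) \left(-3\right) = 6$)
$C{\left(T \right)} = 6 + 2 T^{2}$ ($C{\left(T \right)} = \left(T^{2} + T T\right) + 6 = \left(T^{2} + T^{2}\right) + 6 = 2 T^{2} + 6 = 6 + 2 T^{2}$)
$\frac{C{\left(-57 \right)}}{O{\left(-97,-54 \right)}} = \frac{6 + 2 \left(-57\right)^{2}}{71} = \left(6 + 2 \cdot 3249\right) \frac{1}{71} = \left(6 + 6498\right) \frac{1}{71} = 6504 \cdot \frac{1}{71} = \frac{6504}{71}$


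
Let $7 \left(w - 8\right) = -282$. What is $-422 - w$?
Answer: $- \frac{2728}{7} \approx -389.71$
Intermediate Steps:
$w = - \frac{226}{7}$ ($w = 8 + \frac{1}{7} \left(-282\right) = 8 - \frac{282}{7} = - \frac{226}{7} \approx -32.286$)
$-422 - w = -422 - - \frac{226}{7} = -422 + \frac{226}{7} = - \frac{2728}{7}$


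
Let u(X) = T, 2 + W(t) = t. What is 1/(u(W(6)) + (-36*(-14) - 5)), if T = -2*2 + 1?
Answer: 1/496 ≈ 0.0020161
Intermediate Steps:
W(t) = -2 + t
T = -3 (T = -4 + 1 = -3)
u(X) = -3
1/(u(W(6)) + (-36*(-14) - 5)) = 1/(-3 + (-36*(-14) - 5)) = 1/(-3 + (504 - 5)) = 1/(-3 + 499) = 1/496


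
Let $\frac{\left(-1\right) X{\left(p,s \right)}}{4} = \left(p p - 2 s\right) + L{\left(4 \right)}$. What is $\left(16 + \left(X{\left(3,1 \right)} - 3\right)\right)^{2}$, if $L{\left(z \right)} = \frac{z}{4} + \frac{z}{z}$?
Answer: $529$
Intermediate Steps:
$L{\left(z \right)} = 1 + \frac{z}{4}$ ($L{\left(z \right)} = z \frac{1}{4} + 1 = \frac{z}{4} + 1 = 1 + \frac{z}{4}$)
$X{\left(p,s \right)} = -8 - 4 p^{2} + 8 s$ ($X{\left(p,s \right)} = - 4 \left(\left(p p - 2 s\right) + \left(1 + \frac{1}{4} \cdot 4\right)\right) = - 4 \left(\left(p^{2} - 2 s\right) + \left(1 + 1\right)\right) = - 4 \left(\left(p^{2} - 2 s\right) + 2\right) = - 4 \left(2 + p^{2} - 2 s\right) = -8 - 4 p^{2} + 8 s$)
$\left(16 + \left(X{\left(3,1 \right)} - 3\right)\right)^{2} = \left(16 - 39\right)^{2} = \left(-23\right)^{2} = 529$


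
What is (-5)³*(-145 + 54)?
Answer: 11375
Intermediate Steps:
(-5)³*(-145 + 54) = -125*(-91) = 11375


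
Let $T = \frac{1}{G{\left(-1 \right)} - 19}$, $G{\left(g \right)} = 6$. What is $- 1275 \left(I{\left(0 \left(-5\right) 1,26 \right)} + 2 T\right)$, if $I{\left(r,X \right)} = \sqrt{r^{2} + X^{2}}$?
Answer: $- \frac{428400}{13} \approx -32954.0$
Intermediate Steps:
$T = - \frac{1}{13}$ ($T = \frac{1}{6 - 19} = \frac{1}{-13} = - \frac{1}{13} \approx -0.076923$)
$I{\left(r,X \right)} = \sqrt{X^{2} + r^{2}}$
$- 1275 \left(I{\left(0 \left(-5\right) 1,26 \right)} + 2 T\right) = - 1275 \left(\sqrt{26^{2} + \left(0 \left(-5\right) 1\right)^{2}} + 2 \left(- \frac{1}{13}\right)\right) = - 1275 \left(\sqrt{676 + \left(0 \cdot 1\right)^{2}} - \frac{2}{13}\right) = - 1275 \left(\sqrt{676 + 0^{2}} - \frac{2}{13}\right) = - 1275 \left(\sqrt{676 + 0} - \frac{2}{13}\right) = - 1275 \left(\sqrt{676} - \frac{2}{13}\right) = - 1275 \left(26 - \frac{2}{13}\right) = \left(-1275\right) \frac{336}{13} = - \frac{428400}{13}$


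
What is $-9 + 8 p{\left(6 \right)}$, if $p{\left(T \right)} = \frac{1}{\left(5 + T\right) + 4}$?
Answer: $- \frac{127}{15} \approx -8.4667$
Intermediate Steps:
$p{\left(T \right)} = \frac{1}{9 + T}$
$-9 + 8 p{\left(6 \right)} = -9 + \frac{8}{9 + 6} = -9 + \frac{8}{15} = - \frac{127}{15}$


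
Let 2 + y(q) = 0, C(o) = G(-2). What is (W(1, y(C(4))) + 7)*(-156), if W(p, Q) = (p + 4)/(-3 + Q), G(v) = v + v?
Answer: -936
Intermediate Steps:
G(v) = 2*v
C(o) = -4 (C(o) = 2*(-2) = -4)
y(q) = -2 (y(q) = -2 + 0 = -2)
W(p, Q) = (4 + p)/(-3 + Q)
(W(1, y(C(4))) + 7)*(-156) = ((4 + 1)/(-3 - 2) + 7)*(-156) = (5/(-5) + 7)*(-156) = (-1/5*5 + 7)*(-156) = (-1 + 7)*(-156) = 6*(-156) = -936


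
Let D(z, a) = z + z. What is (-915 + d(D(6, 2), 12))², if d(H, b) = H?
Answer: 815409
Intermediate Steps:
D(z, a) = 2*z
(-915 + d(D(6, 2), 12))² = (-915 + 2*6)² = (-915 + 12)² = (-903)² = 815409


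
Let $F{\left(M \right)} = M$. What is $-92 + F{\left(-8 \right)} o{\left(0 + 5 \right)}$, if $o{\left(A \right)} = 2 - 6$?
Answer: $-60$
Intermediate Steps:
$o{\left(A \right)} = -4$ ($o{\left(A \right)} = 2 - 6 = -4$)
$-92 + F{\left(-8 \right)} o{\left(0 + 5 \right)} = -92 - -32 = -92 + 32 = -60$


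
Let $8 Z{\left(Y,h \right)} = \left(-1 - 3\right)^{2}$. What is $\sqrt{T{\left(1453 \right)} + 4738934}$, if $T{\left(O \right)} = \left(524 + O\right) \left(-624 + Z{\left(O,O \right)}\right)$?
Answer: $2 \sqrt{877310} \approx 1873.3$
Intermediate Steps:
$Z{\left(Y,h \right)} = 2$ ($Z{\left(Y,h \right)} = \frac{\left(-1 - 3\right)^{2}}{8} = \frac{\left(-4\right)^{2}}{8} = \frac{1}{8} \cdot 16 = 2$)
$T{\left(O \right)} = -325928 - 622 O$ ($T{\left(O \right)} = \left(524 + O\right) \left(-624 + 2\right) = \left(524 + O\right) \left(-622\right) = -325928 - 622 O$)
$\sqrt{T{\left(1453 \right)} + 4738934} = \sqrt{\left(-325928 - 903766\right) + 4738934} = \sqrt{-1229694 + 4738934} = \sqrt{3509240} = 2 \sqrt{877310}$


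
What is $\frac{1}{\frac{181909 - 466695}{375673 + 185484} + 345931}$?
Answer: $\frac{561157}{194121317381} \approx 2.8908 \cdot 10^{-6}$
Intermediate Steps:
$\frac{1}{\frac{181909 - 466695}{375673 + 185484} + 345931} = \frac{1}{\frac{181909 - 466695}{561157} + 345931} = \frac{1}{\left(-284786\right) \frac{1}{561157} + 345931} = \frac{1}{- \frac{284786}{561157} + 345931} = \frac{1}{\frac{194121317381}{561157}} = \frac{561157}{194121317381}$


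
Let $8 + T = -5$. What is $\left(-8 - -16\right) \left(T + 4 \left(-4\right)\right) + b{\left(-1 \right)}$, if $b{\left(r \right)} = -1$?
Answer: $-233$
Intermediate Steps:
$T = -13$ ($T = -8 - 5 = -13$)
$\left(-8 - -16\right) \left(T + 4 \left(-4\right)\right) + b{\left(-1 \right)} = \left(-8 - -16\right) \left(-13 + 4 \left(-4\right)\right) - 1 = \left(-8 + 16\right) \left(-13 - 16\right) - 1 = 8 \left(-29\right) - 1 = -232 - 1 = -233$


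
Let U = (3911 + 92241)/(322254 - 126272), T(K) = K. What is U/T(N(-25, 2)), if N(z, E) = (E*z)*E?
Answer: -12019/2449775 ≈ -0.0049062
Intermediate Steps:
N(z, E) = z*E²
U = 48076/97991 (U = 96152/195982 = 96152*(1/195982) = 48076/97991 ≈ 0.49062)
U/T(N(-25, 2)) = 48076/(97991*((-25*2²))) = 48076/(97991*((-25*4))) = (48076/97991)/(-100) = (48076/97991)*(-1/100) = -12019/2449775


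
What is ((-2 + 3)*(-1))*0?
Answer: 0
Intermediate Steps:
((-2 + 3)*(-1))*0 = (1*(-1))*0 = -1*0 = 0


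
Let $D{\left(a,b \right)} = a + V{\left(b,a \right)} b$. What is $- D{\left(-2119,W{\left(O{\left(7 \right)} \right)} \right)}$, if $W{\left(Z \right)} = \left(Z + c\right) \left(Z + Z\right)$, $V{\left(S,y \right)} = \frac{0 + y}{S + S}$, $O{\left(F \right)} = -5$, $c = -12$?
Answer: $\frac{6357}{2} \approx 3178.5$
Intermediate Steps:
$V{\left(S,y \right)} = \frac{y}{2 S}$
$W{\left(Z \right)} = 2 Z \left(-12 + Z\right)$ ($W{\left(Z \right)} = \left(Z - 12\right) \left(Z + Z\right) = \left(-12 + Z\right) 2 Z = 2 Z \left(-12 + Z\right)$)
$D{\left(a,b \right)} = \frac{3 a}{2}$ ($D{\left(a,b \right)} = a + \frac{a}{2 b} b = a + \frac{a}{2} = \frac{3 a}{2}$)
$- D{\left(-2119,W{\left(O{\left(7 \right)} \right)} \right)} = - \frac{3 \left(-2119\right)}{2} = \left(-1\right) \left(- \frac{6357}{2}\right) = \frac{6357}{2}$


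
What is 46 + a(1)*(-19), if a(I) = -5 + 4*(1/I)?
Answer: 65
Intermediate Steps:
a(I) = -5 + 4/I
46 + a(1)*(-19) = 46 + (-5 + 4/1)*(-19) = 46 + (-5 + 4*1)*(-19) = 46 + (-5 + 4)*(-19) = 46 - 1*(-19) = 46 + 19 = 65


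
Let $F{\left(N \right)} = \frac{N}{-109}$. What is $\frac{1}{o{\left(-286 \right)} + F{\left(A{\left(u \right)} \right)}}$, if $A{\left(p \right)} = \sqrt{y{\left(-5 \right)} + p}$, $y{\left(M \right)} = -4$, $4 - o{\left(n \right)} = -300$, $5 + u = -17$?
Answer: $\frac{1805912}{548997261} + \frac{109 i \sqrt{26}}{1097994522} \approx 0.0032895 + 5.0619 \cdot 10^{-7} i$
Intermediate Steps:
$u = -22$ ($u = -5 - 17 = -22$)
$o{\left(n \right)} = 304$ ($o{\left(n \right)} = 4 - -300 = 4 + 300 = 304$)
$A{\left(p \right)} = \sqrt{-4 + p}$
$F{\left(N \right)} = - \frac{N}{109}$ ($F{\left(N \right)} = N \left(- \frac{1}{109}\right) = - \frac{N}{109}$)
$\frac{1}{o{\left(-286 \right)} + F{\left(A{\left(u \right)} \right)}} = \frac{1}{304 - \frac{\sqrt{-4 - 22}}{109}} = \frac{1}{304 - \frac{\sqrt{-26}}{109}} = \frac{1}{304 - \frac{i \sqrt{26}}{109}}$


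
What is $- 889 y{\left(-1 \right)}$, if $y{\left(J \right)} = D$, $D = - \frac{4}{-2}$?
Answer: $-1778$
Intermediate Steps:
$D = 2$ ($D = \left(-4\right) \left(- \frac{1}{2}\right) = 2$)
$y{\left(J \right)} = 2$
$- 889 y{\left(-1 \right)} = \left(-889\right) 2 = -1778$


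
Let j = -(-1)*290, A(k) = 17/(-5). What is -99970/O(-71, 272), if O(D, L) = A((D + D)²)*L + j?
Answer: 249925/1587 ≈ 157.48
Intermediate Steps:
A(k) = -17/5 (A(k) = 17*(-⅕) = -17/5)
j = 290 (j = -1*(-290) = 290)
O(D, L) = 290 - 17*L/5 (O(D, L) = -17*L/5 + 290 = 290 - 17*L/5)
-99970/O(-71, 272) = -99970/(290 - 17/5*272) = -99970/(290 - 4624/5) = -99970/(-3174/5) = -99970*(-5/3174) = 249925/1587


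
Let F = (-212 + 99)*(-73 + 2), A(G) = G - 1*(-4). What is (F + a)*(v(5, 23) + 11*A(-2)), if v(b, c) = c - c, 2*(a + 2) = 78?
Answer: 177320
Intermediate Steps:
a = 37 (a = -2 + (1/2)*78 = -2 + 39 = 37)
A(G) = 4 + G (A(G) = G + 4 = 4 + G)
v(b, c) = 0
F = 8023 (F = -113*(-71) = 8023)
(F + a)*(v(5, 23) + 11*A(-2)) = (8023 + 37)*(0 + 11*(4 - 2)) = 8060*(0 + 11*2) = 8060*(0 + 22) = 8060*22 = 177320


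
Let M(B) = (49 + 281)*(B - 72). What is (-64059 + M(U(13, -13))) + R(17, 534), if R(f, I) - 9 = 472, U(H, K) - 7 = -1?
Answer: -85358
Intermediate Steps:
U(H, K) = 6 (U(H, K) = 7 - 1 = 6)
R(f, I) = 481 (R(f, I) = 9 + 472 = 481)
M(B) = -23760 + 330*B (M(B) = 330*(-72 + B) = -23760 + 330*B)
(-64059 + M(U(13, -13))) + R(17, 534) = (-64059 + (-23760 + 330*6)) + 481 = (-64059 + (-23760 + 1980)) + 481 = (-64059 - 21780) + 481 = -85839 + 481 = -85358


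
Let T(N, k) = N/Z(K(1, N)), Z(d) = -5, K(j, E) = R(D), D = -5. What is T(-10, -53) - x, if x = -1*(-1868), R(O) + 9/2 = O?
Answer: -1866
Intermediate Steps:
R(O) = -9/2 + O
K(j, E) = -19/2 (K(j, E) = -9/2 - 5 = -19/2)
x = 1868
T(N, k) = -N/5 (T(N, k) = N/(-5) = N*(-1/5) = -N/5)
T(-10, -53) - x = -1/5*(-10) - 1*1868 = 2 - 1868 = -1866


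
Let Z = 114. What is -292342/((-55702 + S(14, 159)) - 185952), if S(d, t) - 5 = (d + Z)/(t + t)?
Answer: 46482378/38422127 ≈ 1.2098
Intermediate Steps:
S(d, t) = 5 + (114 + d)/(2*t) (S(d, t) = 5 + (d + 114)/(t + t) = 5 + (114 + d)/((2*t)) = 5 + (114 + d)*(1/(2*t)) = 5 + (114 + d)/(2*t))
-292342/((-55702 + S(14, 159)) - 185952) = -292342/((-55702 + (½)*(114 + 14 + 10*159)/159) - 185952) = -292342/((-55702 + (½)*(1/159)*(114 + 14 + 1590)) - 185952) = -292342/((-55702 + (½)*(1/159)*1718) - 185952) = -292342/((-55702 + 859/159) - 185952) = -292342/(-8855759/159 - 185952) = -292342/(-38422127/159) = -292342*(-159/38422127) = 46482378/38422127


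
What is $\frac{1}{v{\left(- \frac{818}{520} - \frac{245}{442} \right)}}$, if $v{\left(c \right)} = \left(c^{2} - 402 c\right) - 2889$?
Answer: $- \frac{19536400}{39644616671} \approx -0.00049279$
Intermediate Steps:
$v{\left(c \right)} = -2889 + c^{2} - 402 c$
$\frac{1}{v{\left(- \frac{818}{520} - \frac{245}{442} \right)}} = \frac{1}{-2889 + \left(- \frac{818}{520} - \frac{245}{442}\right)^{2} - 402 \left(- \frac{818}{520} - \frac{245}{442}\right)} = \frac{1}{-2889 + \left(\left(-818\right) \frac{1}{520} - \frac{245}{442}\right)^{2} - 402 \left(\left(-818\right) \frac{1}{520} - \frac{245}{442}\right)} = \frac{1}{-2889 + \left(- \frac{409}{260} - \frac{245}{442}\right)^{2} - 402 \left(- \frac{409}{260} - \frac{245}{442}\right)} = \frac{1}{-2889 + \left(- \frac{9403}{4420}\right)^{2} - - \frac{1890003}{2210}} = \frac{1}{-2889 + \frac{88416409}{19536400} + \frac{1890003}{2210}} = \frac{1}{- \frac{39644616671}{19536400}} = - \frac{19536400}{39644616671}$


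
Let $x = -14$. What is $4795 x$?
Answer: $-67130$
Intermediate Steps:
$4795 x = 4795 \left(-14\right) = -67130$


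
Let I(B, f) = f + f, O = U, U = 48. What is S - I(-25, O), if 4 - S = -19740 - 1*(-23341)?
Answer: -3693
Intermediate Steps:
O = 48
I(B, f) = 2*f
S = -3597 (S = 4 - (-19740 - 1*(-23341)) = 4 - (-19740 + 23341) = 4 - 1*3601 = 4 - 3601 = -3597)
S - I(-25, O) = -3597 - 2*48 = -3597 - 1*96 = -3597 - 96 = -3693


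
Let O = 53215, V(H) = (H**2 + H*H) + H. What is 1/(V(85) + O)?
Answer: 1/67750 ≈ 1.4760e-5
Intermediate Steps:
V(H) = H + 2*H**2 (V(H) = (H**2 + H**2) + H = 2*H**2 + H = H + 2*H**2)
1/(V(85) + O) = 1/(85*(1 + 2*85) + 53215) = 1/(85*(1 + 170) + 53215) = 1/(85*171 + 53215) = 1/(14535 + 53215) = 1/67750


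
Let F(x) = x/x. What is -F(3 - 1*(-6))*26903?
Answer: -26903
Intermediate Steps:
F(x) = 1
-F(3 - 1*(-6))*26903 = -26903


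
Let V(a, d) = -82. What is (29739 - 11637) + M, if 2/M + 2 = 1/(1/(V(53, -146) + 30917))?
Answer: 558138968/30833 ≈ 18102.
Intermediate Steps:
M = 2/30833 (M = 2/(-2 + 1/(1/(-82 + 30917))) = 2/(-2 + 1/(1/30835)) = 2/(-2 + 30835) = 2/30833 ≈ 6.4866e-5)
(29739 - 11637) + M = (29739 - 11637) + 2/30833 = 18102 + 2/30833 = 558138968/30833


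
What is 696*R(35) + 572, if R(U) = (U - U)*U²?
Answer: 572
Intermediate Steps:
R(U) = 0 (R(U) = 0*U² = 0)
696*R(35) + 572 = 696*0 + 572 = 0 + 572 = 572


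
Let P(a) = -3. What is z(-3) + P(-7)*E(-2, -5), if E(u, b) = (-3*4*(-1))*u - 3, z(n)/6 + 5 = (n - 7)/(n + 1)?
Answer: 81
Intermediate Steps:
z(n) = -30 + 6*(-7 + n)/(1 + n) (z(n) = -30 + 6*((n - 7)/(n + 1)) = -30 + 6*((-7 + n)/(1 + n)) = -30 + 6*(-7 + n)/(1 + n))
E(u, b) = -3 + 12*u (E(u, b) = (-12*(-1))*u - 3 = 12*u - 3 = -3 + 12*u)
z(-3) + P(-7)*E(-2, -5) = 24*(-3 - 1*(-3))/(1 - 3) - 3*(-3 + 12*(-2)) = 24*(-3 + 3)/(-2) - 3*(-3 - 24) = 24*(-1/2)*0 - 3*(-27) = 0 + 81 = 81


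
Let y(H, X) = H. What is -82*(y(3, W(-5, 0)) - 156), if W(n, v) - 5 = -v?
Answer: 12546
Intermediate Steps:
W(n, v) = 5 - v
-82*(y(3, W(-5, 0)) - 156) = -82*(3 - 156) = -82*(-153) = 12546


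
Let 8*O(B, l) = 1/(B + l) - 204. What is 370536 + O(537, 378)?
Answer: 2712136861/7320 ≈ 3.7051e+5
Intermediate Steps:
O(B, l) = -51/2 + 1/(8*(B + l)) (O(B, l) = (1/(B + l) - 204)/8 = (-204 + 1/(B + l))/8 = -51/2 + 1/(8*(B + l)))
370536 + O(537, 378) = 370536 + (1 - 204*537 - 204*378)/(8*(537 + 378)) = 370536 + (1/8)*(1 - 109548 - 77112)/915 = 370536 + (1/8)*(1/915)*(-186659) = 370536 - 186659/7320 = 2712136861/7320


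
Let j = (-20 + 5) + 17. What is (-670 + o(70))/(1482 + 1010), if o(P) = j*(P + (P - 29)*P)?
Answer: 2605/1246 ≈ 2.0907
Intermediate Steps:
j = 2 (j = -15 + 17 = 2)
o(P) = 2*P + 2*P*(-29 + P) (o(P) = 2*(P + (P - 29)*P) = 2*(P + (-29 + P)*P) = 2*(P + P*(-29 + P)) = 2*P + 2*P*(-29 + P))
(-670 + o(70))/(1482 + 1010) = (-670 + 2*70*(-28 + 70))/(1482 + 1010) = (-670 + 2*70*42)/2492 = (-670 + 5880)*(1/2492) = 5210*(1/2492) = 2605/1246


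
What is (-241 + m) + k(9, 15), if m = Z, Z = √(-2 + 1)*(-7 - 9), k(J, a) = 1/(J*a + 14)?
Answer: -35908/149 - 16*I ≈ -240.99 - 16.0*I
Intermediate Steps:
k(J, a) = 1/(14 + J*a)
Z = -16*I (Z = √(-1)*(-16) = I*(-16) = -16*I ≈ -16.0*I)
m = -16*I ≈ -16.0*I
(-241 + m) + k(9, 15) = (-241 - 16*I) + 1/(14 + 9*15) = (-241 - 16*I) + 1/(14 + 135) = (-241 - 16*I) + 1/149 = -35908/149 - 16*I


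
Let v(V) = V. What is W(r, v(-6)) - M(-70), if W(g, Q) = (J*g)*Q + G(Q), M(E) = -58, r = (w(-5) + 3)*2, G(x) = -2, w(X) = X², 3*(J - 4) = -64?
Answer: 5880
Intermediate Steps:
J = -52/3 (J = 4 + (⅓)*(-64) = 4 - 64/3 = -52/3 ≈ -17.333)
r = 56 (r = ((-5)² + 3)*2 = (25 + 3)*2 = 28*2 = 56)
W(g, Q) = -2 - 52*Q*g/3 (W(g, Q) = (-52*g/3)*Q - 2 = -52*Q*g/3 - 2 = -2 - 52*Q*g/3)
W(r, v(-6)) - M(-70) = (-2 - 52/3*(-6)*56) - 1*(-58) = (-2 + 5824) + 58 = 5822 + 58 = 5880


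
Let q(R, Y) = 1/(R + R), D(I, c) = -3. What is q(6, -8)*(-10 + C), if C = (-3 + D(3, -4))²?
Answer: 13/6 ≈ 2.1667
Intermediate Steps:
C = 36 (C = (-3 - 3)² = (-6)² = 36)
q(R, Y) = 1/(2*R)
q(6, -8)*(-10 + C) = ((½)/6)*(-10 + 36) = ((½)*(⅙))*26 = (1/12)*26 = 13/6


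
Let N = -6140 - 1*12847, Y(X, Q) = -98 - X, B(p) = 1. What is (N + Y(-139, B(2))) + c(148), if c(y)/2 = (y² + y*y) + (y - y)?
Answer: 68670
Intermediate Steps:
c(y) = 4*y² (c(y) = 2*((y² + y*y) + (y - y)) = 2*((y² + y²) + 0) = 2*(2*y² + 0) = 2*(2*y²) = 4*y²)
N = -18987 (N = -6140 - 12847 = -18987)
(N + Y(-139, B(2))) + c(148) = (-18987 + (-98 - 1*(-139))) + 4*148² = (-18987 + (-98 + 139)) + 4*21904 = (-18987 + 41) + 87616 = -18946 + 87616 = 68670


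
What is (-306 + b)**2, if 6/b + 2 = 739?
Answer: 50857466256/543169 ≈ 93631.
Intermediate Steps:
b = 6/737 (b = 6/(-2 + 739) = 6/737 ≈ 0.0081411)
(-306 + b)**2 = (-306 + 6/737)**2 = (-225516/737)**2 = 50857466256/543169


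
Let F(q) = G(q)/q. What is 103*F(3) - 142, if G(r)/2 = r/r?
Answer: -220/3 ≈ -73.333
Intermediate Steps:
G(r) = 2 (G(r) = 2*(r/r) = 2*1 = 2)
F(q) = 2/q
103*F(3) - 142 = 103*(2/3) - 142 = 206/3 - 142 = -220/3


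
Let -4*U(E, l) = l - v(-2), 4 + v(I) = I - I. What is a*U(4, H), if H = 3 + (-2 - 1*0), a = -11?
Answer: 55/4 ≈ 13.750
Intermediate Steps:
H = 1 (H = 3 + (-2 + 0) = 3 - 2 = 1)
v(I) = -4 (v(I) = -4 + (I - I) = -4 + 0 = -4)
U(E, l) = -1 - l/4 (U(E, l) = -(l - 1*(-4))/4 = -(l + 4)/4 = -(4 + l)/4 = -1 - l/4)
a*U(4, H) = -11*(-1 - 1/4*1) = -11*(-1 - 1/4) = -11*(-5/4) = 55/4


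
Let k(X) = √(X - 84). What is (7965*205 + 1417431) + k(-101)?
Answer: 3050256 + I*√185 ≈ 3.0503e+6 + 13.601*I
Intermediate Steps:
k(X) = √(-84 + X)
(7965*205 + 1417431) + k(-101) = (7965*205 + 1417431) + √(-84 - 101) = (1632825 + 1417431) + √(-185) = 3050256 + I*√185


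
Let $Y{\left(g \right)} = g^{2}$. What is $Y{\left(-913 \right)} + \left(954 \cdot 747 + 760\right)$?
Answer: $1546967$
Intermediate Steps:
$Y{\left(-913 \right)} + \left(954 \cdot 747 + 760\right) = \left(-913\right)^{2} + \left(954 \cdot 747 + 760\right) = 833569 + \left(712638 + 760\right) = 833569 + 713398 = 1546967$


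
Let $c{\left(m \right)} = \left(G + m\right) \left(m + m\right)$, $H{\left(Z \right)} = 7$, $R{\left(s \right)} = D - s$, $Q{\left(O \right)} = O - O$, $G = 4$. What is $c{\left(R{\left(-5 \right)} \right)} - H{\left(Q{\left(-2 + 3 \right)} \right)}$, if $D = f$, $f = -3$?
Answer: $17$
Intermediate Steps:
$D = -3$
$Q{\left(O \right)} = 0$
$R{\left(s \right)} = -3 - s$
$c{\left(m \right)} = 2 m \left(4 + m\right)$ ($c{\left(m \right)} = \left(4 + m\right) \left(m + m\right) = \left(4 + m\right) 2 m = 2 m \left(4 + m\right)$)
$c{\left(R{\left(-5 \right)} \right)} - H{\left(Q{\left(-2 + 3 \right)} \right)} = 2 \left(-3 - -5\right) \left(4 - -2\right) - 7 = 2 \left(-3 + 5\right) \left(4 + \left(-3 + 5\right)\right) - 7 = 2 \cdot 2 \left(4 + 2\right) - 7 = 2 \cdot 2 \cdot 6 - 7 = 24 - 7 = 17$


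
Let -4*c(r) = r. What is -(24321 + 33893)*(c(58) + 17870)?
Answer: -1039440077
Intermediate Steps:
c(r) = -r/4
-(24321 + 33893)*(c(58) + 17870) = -(24321 + 33893)*(-¼*58 + 17870) = -58214*(-29/2 + 17870) = -58214*35711/2 = -1*1039440077 = -1039440077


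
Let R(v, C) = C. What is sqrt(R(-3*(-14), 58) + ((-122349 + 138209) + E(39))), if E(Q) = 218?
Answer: 2*sqrt(4034) ≈ 127.03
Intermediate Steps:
sqrt(R(-3*(-14), 58) + ((-122349 + 138209) + E(39))) = sqrt(58 + ((-122349 + 138209) + 218)) = sqrt(58 + (15860 + 218)) = sqrt(58 + 16078) = sqrt(16136) = 2*sqrt(4034)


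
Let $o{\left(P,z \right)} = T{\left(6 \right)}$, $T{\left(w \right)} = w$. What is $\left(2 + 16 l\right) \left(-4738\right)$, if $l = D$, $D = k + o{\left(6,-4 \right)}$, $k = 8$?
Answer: $-1070788$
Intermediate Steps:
$o{\left(P,z \right)} = 6$
$D = 14$ ($D = 8 + 6 = 14$)
$l = 14$
$\left(2 + 16 l\right) \left(-4738\right) = \left(2 + 16 \cdot 14\right) \left(-4738\right) = \left(2 + 224\right) \left(-4738\right) = 226 \left(-4738\right) = -1070788$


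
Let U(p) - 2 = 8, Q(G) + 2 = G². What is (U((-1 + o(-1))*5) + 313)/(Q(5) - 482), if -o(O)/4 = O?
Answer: -19/27 ≈ -0.70370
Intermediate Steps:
Q(G) = -2 + G²
o(O) = -4*O
U(p) = 10 (U(p) = 2 + 8 = 10)
(U((-1 + o(-1))*5) + 313)/(Q(5) - 482) = (10 + 313)/((-2 + 5²) - 482) = 323/((-2 + 25) - 482) = 323/(23 - 482) = 323/(-459) = 323*(-1/459) = -19/27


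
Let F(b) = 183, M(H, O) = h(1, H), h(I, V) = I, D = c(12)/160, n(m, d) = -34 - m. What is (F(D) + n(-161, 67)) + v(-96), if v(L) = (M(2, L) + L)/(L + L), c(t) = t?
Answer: 59615/192 ≈ 310.49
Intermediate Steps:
D = 3/40 (D = 12/160 = 12*(1/160) = 3/40 ≈ 0.075000)
M(H, O) = 1
v(L) = (1 + L)/(2*L) (v(L) = (1 + L)/(L + L) = (1 + L)/((2*L)) = (1 + L)*(1/(2*L)) = (1 + L)/(2*L))
(F(D) + n(-161, 67)) + v(-96) = (183 + (-34 - 1*(-161))) + (½)*(1 - 96)/(-96) = (183 + (-34 + 161)) + (½)*(-1/96)*(-95) = (183 + 127) + 95/192 = 310 + 95/192 = 59615/192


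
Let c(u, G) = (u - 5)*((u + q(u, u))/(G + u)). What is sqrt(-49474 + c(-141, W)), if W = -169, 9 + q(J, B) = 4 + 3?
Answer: I*sqrt(1190230895)/155 ≈ 222.58*I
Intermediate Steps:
q(J, B) = -2 (q(J, B) = -9 + (4 + 3) = -9 + 7 = -2)
c(u, G) = (-5 + u)*(-2 + u)/(G + u) (c(u, G) = (u - 5)*((u - 2)/(G + u)) = (-5 + u)*((-2 + u)/(G + u)) = (-5 + u)*(-2 + u)/(G + u))
sqrt(-49474 + c(-141, W)) = sqrt(-49474 + (10 + (-141)**2 - 7*(-141))/(-169 - 141)) = sqrt(-49474 + (10 + 19881 + 987)/(-310)) = sqrt(-49474 - 1/310*20878) = sqrt(-49474 - 10439/155) = sqrt(-7678909/155) = I*sqrt(1190230895)/155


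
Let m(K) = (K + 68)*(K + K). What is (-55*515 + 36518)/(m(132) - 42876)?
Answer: 2731/3308 ≈ 0.82557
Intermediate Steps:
m(K) = 2*K*(68 + K) (m(K) = (68 + K)*(2*K) = 2*K*(68 + K))
(-55*515 + 36518)/(m(132) - 42876) = (-55*515 + 36518)/(2*132*(68 + 132) - 42876) = (-28325 + 36518)/(2*132*200 - 42876) = 8193/(52800 - 42876) = 8193/9924 = 8193*(1/9924) = 2731/3308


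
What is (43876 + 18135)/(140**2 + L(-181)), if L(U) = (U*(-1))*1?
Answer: 62011/19781 ≈ 3.1349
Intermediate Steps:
L(U) = -U (L(U) = -U*1 = -U)
(43876 + 18135)/(140**2 + L(-181)) = (43876 + 18135)/(140**2 - 1*(-181)) = 62011/(19600 + 181) = 62011/19781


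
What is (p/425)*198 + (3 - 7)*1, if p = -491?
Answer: -98918/425 ≈ -232.75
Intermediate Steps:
(p/425)*198 + (3 - 7)*1 = -491/425*198 + (3 - 7)*1 = -491*1/425*198 - 4*1 = -491/425*198 - 4 = -97218/425 - 4 = -98918/425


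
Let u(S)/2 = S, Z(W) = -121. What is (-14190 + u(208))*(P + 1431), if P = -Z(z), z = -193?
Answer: -21377248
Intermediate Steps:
u(S) = 2*S
P = 121 (P = -1*(-121) = 121)
(-14190 + u(208))*(P + 1431) = (-14190 + 2*208)*(121 + 1431) = (-14190 + 416)*1552 = -13774*1552 = -21377248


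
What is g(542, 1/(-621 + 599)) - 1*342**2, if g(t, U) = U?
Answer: -2573209/22 ≈ -1.1696e+5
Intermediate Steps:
g(542, 1/(-621 + 599)) - 1*342**2 = 1/(-621 + 599) - 1*342**2 = 1/(-22) - 1*116964 = -1/22 - 116964 = -2573209/22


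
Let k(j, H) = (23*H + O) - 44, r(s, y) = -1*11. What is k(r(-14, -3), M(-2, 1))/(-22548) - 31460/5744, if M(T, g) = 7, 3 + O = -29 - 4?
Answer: -3697007/674561 ≈ -5.4806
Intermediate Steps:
O = -36 (O = -3 + (-29 - 4) = -3 - 33 = -36)
r(s, y) = -11
k(j, H) = -80 + 23*H (k(j, H) = (23*H - 36) - 44 = (-36 + 23*H) - 44 = -80 + 23*H)
k(r(-14, -3), M(-2, 1))/(-22548) - 31460/5744 = (-80 + 23*7)/(-22548) - 31460/5744 = (-80 + 161)*(-1/22548) - 31460*1/5744 = 81*(-1/22548) - 7865/1436 = -27/7516 - 7865/1436 = -3697007/674561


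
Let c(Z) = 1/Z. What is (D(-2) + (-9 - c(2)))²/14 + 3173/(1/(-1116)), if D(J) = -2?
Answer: -198299279/56 ≈ -3.5411e+6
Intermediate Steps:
c(Z) = 1/Z
(D(-2) + (-9 - c(2)))²/14 + 3173/(1/(-1116)) = (-2 + (-9 - 1/2))²/14 + 3173/(1/(-1116)) = (-2 + (-9 - 1*½))²*(1/14) + 3173/(-1/1116) = (-2 + (-9 - ½))²*(1/14) + 3173*(-1116) = (-2 - 19/2)²*(1/14) - 3541068 = (-23/2)²*(1/14) - 3541068 = (529/4)*(1/14) - 3541068 = 529/56 - 3541068 = -198299279/56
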